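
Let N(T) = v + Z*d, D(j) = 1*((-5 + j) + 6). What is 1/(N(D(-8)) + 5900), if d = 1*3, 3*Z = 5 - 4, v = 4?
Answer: 1/5905 ≈ 0.00016935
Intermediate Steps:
Z = ⅓ (Z = (5 - 4)/3 = (⅓)*1 = ⅓ ≈ 0.33333)
d = 3
D(j) = 1 + j (D(j) = 1*(1 + j) = 1 + j)
N(T) = 5 (N(T) = 4 + (⅓)*3 = 4 + 1 = 5)
1/(N(D(-8)) + 5900) = 1/(5 + 5900) = 1/5905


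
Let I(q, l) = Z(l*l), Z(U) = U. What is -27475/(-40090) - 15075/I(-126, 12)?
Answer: -6671115/64144 ≈ -104.00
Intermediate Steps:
I(q, l) = l² (I(q, l) = l*l = l²)
-27475/(-40090) - 15075/I(-126, 12) = -27475/(-40090) - 15075/(12²) = -27475*(-1/40090) - 15075/144 = 5495/8018 - 15075*1/144 = 5495/8018 - 1675/16 = -6671115/64144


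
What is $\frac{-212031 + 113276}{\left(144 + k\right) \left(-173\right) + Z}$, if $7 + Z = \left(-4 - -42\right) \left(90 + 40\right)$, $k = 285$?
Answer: $\frac{98755}{69284} \approx 1.4254$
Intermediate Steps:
$Z = 4933$ ($Z = -7 + \left(-4 - -42\right) \left(90 + 40\right) = -7 + \left(-4 + 42\right) 130 = -7 + 38 \cdot 130 = -7 + 4940 = 4933$)
$\frac{-212031 + 113276}{\left(144 + k\right) \left(-173\right) + Z} = \frac{-212031 + 113276}{\left(144 + 285\right) \left(-173\right) + 4933} = - \frac{98755}{429 \left(-173\right) + 4933} = - \frac{98755}{-74217 + 4933} = - \frac{98755}{-69284} = \left(-98755\right) \left(- \frac{1}{69284}\right) = \frac{98755}{69284}$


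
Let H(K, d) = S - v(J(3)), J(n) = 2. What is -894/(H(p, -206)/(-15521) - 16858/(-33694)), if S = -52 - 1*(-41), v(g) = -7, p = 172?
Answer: -4583630678/2566547 ≈ -1785.9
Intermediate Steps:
S = -11 (S = -52 + 41 = -11)
H(K, d) = -4 (H(K, d) = -11 - 1*(-7) = -11 + 7 = -4)
-894/(H(p, -206)/(-15521) - 16858/(-33694)) = -894/(-4/(-15521) - 16858/(-33694)) = -894/(-4*(-1/15521) - 16858*(-1/33694)) = -894/(4/15521 + 8429/16847) = -894/7699641/15381311 = -894*15381311/7699641 = -4583630678/2566547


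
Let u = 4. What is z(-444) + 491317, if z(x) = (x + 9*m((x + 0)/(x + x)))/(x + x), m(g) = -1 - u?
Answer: 145429995/296 ≈ 4.9132e+5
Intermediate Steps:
m(g) = -5 (m(g) = -1 - 1*4 = -1 - 4 = -5)
z(x) = (-45 + x)/(2*x) (z(x) = (x + 9*(-5))/(x + x) = (x - 45)/((2*x)) = (-45 + x)*(1/(2*x)) = (-45 + x)/(2*x))
z(-444) + 491317 = (1/2)*(-45 - 444)/(-444) + 491317 = (1/2)*(-1/444)*(-489) + 491317 = 163/296 + 491317 = 145429995/296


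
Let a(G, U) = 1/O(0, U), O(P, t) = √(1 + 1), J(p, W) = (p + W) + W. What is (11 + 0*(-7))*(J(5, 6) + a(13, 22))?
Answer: 187 + 11*√2/2 ≈ 194.78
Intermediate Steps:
J(p, W) = p + 2*W (J(p, W) = (W + p) + W = p + 2*W)
O(P, t) = √2
a(G, U) = √2/2 (a(G, U) = 1/(√2) = √2/2)
(11 + 0*(-7))*(J(5, 6) + a(13, 22)) = (11 + 0*(-7))*((5 + 2*6) + √2/2) = (11 + 0)*((5 + 12) + √2/2) = 11*(17 + √2/2) = 187 + 11*√2/2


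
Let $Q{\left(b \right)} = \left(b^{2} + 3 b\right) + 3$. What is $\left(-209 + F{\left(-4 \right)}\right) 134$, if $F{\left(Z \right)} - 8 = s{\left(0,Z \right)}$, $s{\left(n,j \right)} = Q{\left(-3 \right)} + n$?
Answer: $-26532$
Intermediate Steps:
$Q{\left(b \right)} = 3 + b^{2} + 3 b$
$s{\left(n,j \right)} = 3 + n$ ($s{\left(n,j \right)} = \left(3 + \left(-3\right)^{2} + 3 \left(-3\right)\right) + n = \left(3 + 9 - 9\right) + n = 3 + n$)
$F{\left(Z \right)} = 11$ ($F{\left(Z \right)} = 8 + \left(3 + 0\right) = 8 + 3 = 11$)
$\left(-209 + F{\left(-4 \right)}\right) 134 = \left(-209 + 11\right) 134 = \left(-198\right) 134 = -26532$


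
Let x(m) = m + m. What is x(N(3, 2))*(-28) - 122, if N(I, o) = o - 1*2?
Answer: -122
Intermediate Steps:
N(I, o) = -2 + o (N(I, o) = o - 2 = -2 + o)
x(m) = 2*m
x(N(3, 2))*(-28) - 122 = (2*(-2 + 2))*(-28) - 122 = (2*0)*(-28) - 122 = 0*(-28) - 122 = 0 - 122 = -122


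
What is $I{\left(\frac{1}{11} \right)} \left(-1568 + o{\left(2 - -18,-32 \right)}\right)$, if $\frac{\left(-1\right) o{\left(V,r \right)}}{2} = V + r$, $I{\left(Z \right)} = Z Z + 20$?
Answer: $- \frac{3738024}{121} \approx -30893.0$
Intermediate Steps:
$I{\left(Z \right)} = 20 + Z^{2}$ ($I{\left(Z \right)} = Z^{2} + 20 = 20 + Z^{2}$)
$o{\left(V,r \right)} = - 2 V - 2 r$ ($o{\left(V,r \right)} = - 2 \left(V + r\right) = - 2 V - 2 r$)
$I{\left(\frac{1}{11} \right)} \left(-1568 + o{\left(2 - -18,-32 \right)}\right) = \left(20 + \left(\frac{1}{11}\right)^{2}\right) \left(-1568 - \left(-64 + 2 \left(2 - -18\right)\right)\right) = \left(20 + \left(\frac{1}{11}\right)^{2}\right) \left(-1568 + \left(- 2 \left(2 + 18\right) + 64\right)\right) = \left(20 + \frac{1}{121}\right) \left(-1568 + \left(\left(-2\right) 20 + 64\right)\right) = \frac{2421 \left(-1568 + \left(-40 + 64\right)\right)}{121} = \frac{2421 \left(-1568 + 24\right)}{121} = \frac{2421}{121} \left(-1544\right) = - \frac{3738024}{121}$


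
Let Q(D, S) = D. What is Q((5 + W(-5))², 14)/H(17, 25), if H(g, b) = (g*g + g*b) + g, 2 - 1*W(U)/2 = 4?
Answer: 1/731 ≈ 0.0013680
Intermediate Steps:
W(U) = -4 (W(U) = 4 - 2*4 = 4 - 8 = -4)
H(g, b) = g + g² + b*g (H(g, b) = (g² + b*g) + g = g + g² + b*g)
Q((5 + W(-5))², 14)/H(17, 25) = (5 - 4)²/((17*(1 + 25 + 17))) = 1²/((17*43)) = 1/731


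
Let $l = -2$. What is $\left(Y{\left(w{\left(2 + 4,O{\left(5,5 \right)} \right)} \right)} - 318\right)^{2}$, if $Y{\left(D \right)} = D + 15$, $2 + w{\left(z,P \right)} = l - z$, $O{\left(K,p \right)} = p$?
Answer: $97969$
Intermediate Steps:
$w{\left(z,P \right)} = -4 - z$ ($w{\left(z,P \right)} = -2 - \left(2 + z\right) = -4 - z$)
$Y{\left(D \right)} = 15 + D$
$\left(Y{\left(w{\left(2 + 4,O{\left(5,5 \right)} \right)} \right)} - 318\right)^{2} = \left(\left(15 - 10\right) - 318\right)^{2} = \left(5 - 318\right)^{2} = \left(-313\right)^{2} = 97969$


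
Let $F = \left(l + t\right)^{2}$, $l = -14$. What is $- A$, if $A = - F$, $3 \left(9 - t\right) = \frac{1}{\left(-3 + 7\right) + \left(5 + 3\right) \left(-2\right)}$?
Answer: $\frac{32041}{1296} \approx 24.723$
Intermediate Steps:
$t = \frac{325}{36}$ ($t = 9 - \frac{1}{3 \left(\left(-3 + 7\right) + \left(5 + 3\right) \left(-2\right)\right)} = 9 - \frac{1}{3 \left(4 + 8 \left(-2\right)\right)} = 9 - \frac{1}{3 \left(4 - 16\right)} = 9 - \frac{1}{3 \left(-12\right)} = 9 - - \frac{1}{36} = 9 + \frac{1}{36} = \frac{325}{36} \approx 9.0278$)
$F = \frac{32041}{1296}$ ($F = \left(-14 + \frac{325}{36}\right)^{2} = \left(- \frac{179}{36}\right)^{2} = \frac{32041}{1296} \approx 24.723$)
$A = - \frac{32041}{1296}$ ($A = \left(-1\right) \frac{32041}{1296} = - \frac{32041}{1296} \approx -24.723$)
$- A = \left(-1\right) \left(- \frac{32041}{1296}\right) = \frac{32041}{1296}$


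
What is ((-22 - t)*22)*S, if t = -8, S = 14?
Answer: -4312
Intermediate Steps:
((-22 - t)*22)*S = ((-22 - 1*(-8))*22)*14 = ((-22 + 8)*22)*14 = -14*22*14 = -308*14 = -4312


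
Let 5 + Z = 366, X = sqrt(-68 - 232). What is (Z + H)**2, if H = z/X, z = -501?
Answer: 12948433/100 + 60287*I*sqrt(3)/5 ≈ 1.2948e+5 + 20884.0*I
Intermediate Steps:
X = 10*I*sqrt(3) (X = sqrt(-300) = 10*I*sqrt(3) ≈ 17.32*I)
Z = 361 (Z = -5 + 366 = 361)
H = 167*I*sqrt(3)/10 (H = -501*(-I*sqrt(3)/30) = -(-167)*I*sqrt(3)/10 = 167*I*sqrt(3)/10 ≈ 28.925*I)
(Z + H)**2 = (361 + 167*I*sqrt(3)/10)**2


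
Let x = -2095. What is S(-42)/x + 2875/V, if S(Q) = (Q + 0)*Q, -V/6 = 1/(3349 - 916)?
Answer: -4884757903/4190 ≈ -1.1658e+6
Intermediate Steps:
V = -2/811 (V = -6/(3349 - 916) = -6/2433 = -6*1/2433 = -2/811 ≈ -0.0024661)
S(Q) = Q**2 (S(Q) = Q*Q = Q**2)
S(-42)/x + 2875/V = (-42)**2/(-2095) + 2875/(-2/811) = 1764*(-1/2095) + 2875*(-811/2) = -1764/2095 - 2331625/2 = -4884757903/4190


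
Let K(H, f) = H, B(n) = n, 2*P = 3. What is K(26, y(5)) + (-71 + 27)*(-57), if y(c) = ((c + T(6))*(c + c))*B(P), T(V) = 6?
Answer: 2534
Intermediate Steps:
P = 3/2 (P = (1/2)*3 = 3/2 ≈ 1.5000)
y(c) = 3*c*(6 + c) (y(c) = ((c + 6)*(c + c))*(3/2) = ((6 + c)*(2*c))*(3/2) = (2*c*(6 + c))*(3/2) = 3*c*(6 + c))
K(26, y(5)) + (-71 + 27)*(-57) = 26 + (-71 + 27)*(-57) = 26 - 44*(-57) = 26 + 2508 = 2534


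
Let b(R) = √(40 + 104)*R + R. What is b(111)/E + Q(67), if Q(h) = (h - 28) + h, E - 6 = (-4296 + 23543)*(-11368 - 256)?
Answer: 23715073489/223727122 ≈ 106.00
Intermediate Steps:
E = -223727122 (E = 6 + (-4296 + 23543)*(-11368 - 256) = 6 + 19247*(-11624) = 6 - 223727128 = -223727122)
Q(h) = -28 + 2*h (Q(h) = (-28 + h) + h = -28 + 2*h)
b(R) = 13*R (b(R) = √144*R + R = 12*R + R = 13*R)
b(111)/E + Q(67) = (13*111)/(-223727122) + (-28 + 2*67) = 1443*(-1/223727122) + (-28 + 134) = -1443/223727122 + 106 = 23715073489/223727122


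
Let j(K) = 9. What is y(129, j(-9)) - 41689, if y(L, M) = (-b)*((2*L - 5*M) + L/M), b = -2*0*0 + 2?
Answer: -126431/3 ≈ -42144.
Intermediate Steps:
b = 2 (b = 0*0 + 2 = 0 + 2 = 2)
y(L, M) = -4*L + 10*M - 2*L/M (y(L, M) = (-1*2)*((2*L - 5*M) + L/M) = -2*((-5*M + 2*L) + L/M) = -2*(-5*M + 2*L + L/M) = -4*L + 10*M - 2*L/M)
y(129, j(-9)) - 41689 = (-4*129 + 10*9 - 2*129/9) - 41689 = (-516 + 90 - 2*129*⅑) - 41689 = (-516 + 90 - 86/3) - 41689 = -1364/3 - 41689 = -126431/3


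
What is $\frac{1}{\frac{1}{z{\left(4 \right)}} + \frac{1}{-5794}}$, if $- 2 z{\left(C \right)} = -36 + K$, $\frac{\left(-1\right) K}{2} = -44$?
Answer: $- \frac{37661}{1455} \approx -25.884$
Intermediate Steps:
$K = 88$ ($K = \left(-2\right) \left(-44\right) = 88$)
$z{\left(C \right)} = -26$ ($z{\left(C \right)} = - \frac{-36 + 88}{2} = \left(- \frac{1}{2}\right) 52 = -26$)
$\frac{1}{\frac{1}{z{\left(4 \right)}} + \frac{1}{-5794}} = \frac{1}{\frac{1}{-26} + \frac{1}{-5794}} = \frac{1}{- \frac{1}{26} - \frac{1}{5794}} = \frac{1}{- \frac{1455}{37661}} = - \frac{37661}{1455}$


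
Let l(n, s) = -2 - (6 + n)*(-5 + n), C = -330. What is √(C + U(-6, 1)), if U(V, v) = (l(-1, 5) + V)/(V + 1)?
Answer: 2*I*√2090/5 ≈ 18.287*I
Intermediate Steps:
l(n, s) = -2 - (-5 + n)*(6 + n)
U(V, v) = (28 + V)/(1 + V) (U(V, v) = ((28 - 1*(-1) - 1*(-1)²) + V)/(V + 1) = ((28 + 1 - 1*1) + V)/(1 + V) = ((28 + 1 - 1) + V)/(1 + V) = (28 + V)/(1 + V))
√(C + U(-6, 1)) = √(-330 + (28 - 6)/(1 - 6)) = √(-330 + 22/(-5)) = √(-330 - ⅕*22) = √(-330 - 22/5) = √(-1672/5) = 2*I*√2090/5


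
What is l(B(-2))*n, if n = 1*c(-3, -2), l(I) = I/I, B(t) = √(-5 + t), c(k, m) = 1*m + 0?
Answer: -2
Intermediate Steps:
c(k, m) = m (c(k, m) = m + 0 = m)
l(I) = 1
n = -2 (n = 1*(-2) = -2)
l(B(-2))*n = 1*(-2) = -2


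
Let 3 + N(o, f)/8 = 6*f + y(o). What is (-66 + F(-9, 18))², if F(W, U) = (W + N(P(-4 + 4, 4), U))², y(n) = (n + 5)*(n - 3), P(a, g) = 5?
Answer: 964353460225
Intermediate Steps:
y(n) = (-3 + n)*(5 + n) (y(n) = (5 + n)*(-3 + n) = (-3 + n)*(5 + n))
N(o, f) = -144 + 8*o² + 16*o + 48*f (N(o, f) = -24 + 8*(6*f + (-15 + o² + 2*o)) = -24 + 8*(-15 + o² + 2*o + 6*f) = -24 + (-120 + 8*o² + 16*o + 48*f) = -144 + 8*o² + 16*o + 48*f)
F(W, U) = (136 + W + 48*U)² (F(W, U) = (W + (-144 + 8*5² + 16*5 + 48*U))² = (W + (-144 + 8*25 + 80 + 48*U))² = (W + (-144 + 200 + 80 + 48*U))² = (W + (136 + 48*U))² = (136 + W + 48*U)²)
(-66 + F(-9, 18))² = (-66 + (136 - 9 + 48*18)²)² = (-66 + (136 - 9 + 864)²)² = (-66 + 991²)² = (-66 + 982081)² = 982015² = 964353460225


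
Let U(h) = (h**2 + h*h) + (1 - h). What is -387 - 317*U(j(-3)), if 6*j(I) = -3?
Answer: -1021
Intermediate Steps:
j(I) = -1/2 (j(I) = (1/6)*(-3) = -1/2)
U(h) = 1 - h + 2*h**2 (U(h) = (h**2 + h**2) + (1 - h) = 2*h**2 + (1 - h) = 1 - h + 2*h**2)
-387 - 317*U(j(-3)) = -387 - 317*(1 - 1*(-1/2) + 2*(-1/2)**2) = -387 - 317*(1 + 1/2 + 2*(1/4)) = -387 - 317*(1 + 1/2 + 1/2) = -387 - 317*2 = -387 - 634 = -1021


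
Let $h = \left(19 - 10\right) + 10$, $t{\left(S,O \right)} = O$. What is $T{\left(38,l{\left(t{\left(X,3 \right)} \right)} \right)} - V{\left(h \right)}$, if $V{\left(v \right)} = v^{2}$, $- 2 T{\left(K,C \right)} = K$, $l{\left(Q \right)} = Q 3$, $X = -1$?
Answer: $-380$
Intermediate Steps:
$l{\left(Q \right)} = 3 Q$
$T{\left(K,C \right)} = - \frac{K}{2}$
$h = 19$ ($h = 9 + 10 = 19$)
$T{\left(38,l{\left(t{\left(X,3 \right)} \right)} \right)} - V{\left(h \right)} = \left(- \frac{1}{2}\right) 38 - 19^{2} = -19 - 361 = -380$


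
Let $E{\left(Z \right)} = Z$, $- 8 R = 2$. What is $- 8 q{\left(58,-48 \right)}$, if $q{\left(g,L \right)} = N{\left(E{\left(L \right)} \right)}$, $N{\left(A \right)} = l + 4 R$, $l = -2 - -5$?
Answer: $-16$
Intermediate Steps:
$R = - \frac{1}{4}$ ($R = \left(- \frac{1}{8}\right) 2 = - \frac{1}{4} \approx -0.25$)
$l = 3$ ($l = -2 + 5 = 3$)
$N{\left(A \right)} = 2$ ($N{\left(A \right)} = 3 + 4 \left(- \frac{1}{4}\right) = 3 - 1 = 2$)
$q{\left(g,L \right)} = 2$
$- 8 q{\left(58,-48 \right)} = \left(-8\right) 2 = -16$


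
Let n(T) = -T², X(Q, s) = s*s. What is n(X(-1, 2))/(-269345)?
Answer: 16/269345 ≈ 5.9403e-5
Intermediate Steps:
X(Q, s) = s²
n(X(-1, 2))/(-269345) = -(2²)²/(-269345) = -1*4²*(-1/269345) = -1*16*(-1/269345) = -16*(-1/269345) = 16/269345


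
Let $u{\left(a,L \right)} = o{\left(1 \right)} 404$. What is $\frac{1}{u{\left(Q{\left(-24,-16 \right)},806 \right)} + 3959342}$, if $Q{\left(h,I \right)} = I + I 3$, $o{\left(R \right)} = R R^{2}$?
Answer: $\frac{1}{3959746} \approx 2.5254 \cdot 10^{-7}$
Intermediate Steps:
$o{\left(R \right)} = R^{3}$
$Q{\left(h,I \right)} = 4 I$ ($Q{\left(h,I \right)} = I + 3 I = 4 I$)
$u{\left(a,L \right)} = 404$ ($u{\left(a,L \right)} = 1^{3} \cdot 404 = 1 \cdot 404 = 404$)
$\frac{1}{u{\left(Q{\left(-24,-16 \right)},806 \right)} + 3959342} = \frac{1}{404 + 3959342} = \frac{1}{3959746}$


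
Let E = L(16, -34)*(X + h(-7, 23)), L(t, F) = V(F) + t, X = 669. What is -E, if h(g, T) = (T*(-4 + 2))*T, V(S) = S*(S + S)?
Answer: 905592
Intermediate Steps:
V(S) = 2*S**2 (V(S) = S*(2*S) = 2*S**2)
h(g, T) = -2*T**2 (h(g, T) = (T*(-2))*T = (-2*T)*T = -2*T**2)
L(t, F) = t + 2*F**2 (L(t, F) = 2*F**2 + t = t + 2*F**2)
E = -905592 (E = (16 + 2*(-34)**2)*(669 - 2*23**2) = (16 + 2*1156)*(669 - 2*529) = (16 + 2312)*(669 - 1058) = 2328*(-389) = -905592)
-E = -1*(-905592) = 905592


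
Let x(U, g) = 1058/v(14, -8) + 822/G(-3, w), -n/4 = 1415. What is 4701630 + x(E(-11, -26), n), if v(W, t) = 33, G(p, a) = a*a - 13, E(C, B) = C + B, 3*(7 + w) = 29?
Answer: 8222962810/1749 ≈ 4.7015e+6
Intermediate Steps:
w = 8/3 (w = -7 + (⅓)*29 = -7 + 29/3 = 8/3 ≈ 2.6667)
E(C, B) = B + C
n = -5660 (n = -4*1415 = -5660)
G(p, a) = -13 + a² (G(p, a) = a² - 13 = -13 + a²)
x(U, g) = -188060/1749 (x(U, g) = 1058/33 + 822/(-13 + (8/3)²) = 1058*(1/33) + 822/(-13 + 64/9) = 1058/33 + 822/(-53/9) = 1058/33 + 822*(-9/53) = 1058/33 - 7398/53 = -188060/1749)
4701630 + x(E(-11, -26), n) = 4701630 - 188060/1749 = 8222962810/1749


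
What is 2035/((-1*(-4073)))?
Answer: 2035/4073 ≈ 0.49963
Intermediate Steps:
2035/((-1*(-4073))) = 2035/4073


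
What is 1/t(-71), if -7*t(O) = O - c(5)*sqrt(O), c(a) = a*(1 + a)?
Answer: 7/971 - 210*I*sqrt(71)/68941 ≈ 0.0072091 - 0.025667*I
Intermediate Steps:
t(O) = -O/7 + 30*sqrt(O)/7 (t(O) = -(O - 5*(1 + 5)*sqrt(O))/7 = -(O - 5*6*sqrt(O))/7 = -(O - 30*sqrt(O))/7 = -O/7 + 30*sqrt(O)/7)
1/t(-71) = 1/(-1/7*(-71) + 30*sqrt(-71)/7) = 1/(71/7 + 30*(I*sqrt(71))/7) = 1/(71/7 + 30*I*sqrt(71)/7)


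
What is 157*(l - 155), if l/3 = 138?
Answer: 40663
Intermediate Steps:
l = 414 (l = 3*138 = 414)
157*(l - 155) = 157*(414 - 155) = 157*259 = 40663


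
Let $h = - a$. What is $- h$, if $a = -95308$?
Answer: $-95308$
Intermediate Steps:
$h = 95308$ ($h = \left(-1\right) \left(-95308\right) = 95308$)
$- h = \left(-1\right) 95308 = -95308$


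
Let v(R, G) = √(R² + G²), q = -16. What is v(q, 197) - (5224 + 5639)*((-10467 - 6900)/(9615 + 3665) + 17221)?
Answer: -2484123823719/13280 + √39065 ≈ -1.8706e+8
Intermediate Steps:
v(R, G) = √(G² + R²)
v(q, 197) - (5224 + 5639)*((-10467 - 6900)/(9615 + 3665) + 17221) = √(197² + (-16)²) - (5224 + 5639)*((-10467 - 6900)/(9615 + 3665) + 17221) = √(38809 + 256) - 10863*(-17367/13280 + 17221) = √39065 - 10863*(-17367*1/13280 + 17221) = √39065 - 10863*(-17367/13280 + 17221) = √39065 - 10863*228677513/13280 = √39065 - 1*2484123823719/13280 = √39065 - 2484123823719/13280 = -2484123823719/13280 + √39065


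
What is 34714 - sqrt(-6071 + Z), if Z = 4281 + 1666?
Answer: 34714 - 2*I*sqrt(31) ≈ 34714.0 - 11.136*I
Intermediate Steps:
Z = 5947
34714 - sqrt(-6071 + Z) = 34714 - sqrt(-6071 + 5947) = 34714 - sqrt(-124) = 34714 - 2*I*sqrt(31)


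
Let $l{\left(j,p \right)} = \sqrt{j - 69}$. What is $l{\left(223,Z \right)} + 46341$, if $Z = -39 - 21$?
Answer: $46341 + \sqrt{154} \approx 46353.0$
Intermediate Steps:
$Z = -60$
$l{\left(j,p \right)} = \sqrt{-69 + j}$
$l{\left(223,Z \right)} + 46341 = \sqrt{-69 + 223} + 46341 = \sqrt{154} + 46341 = 46341 + \sqrt{154}$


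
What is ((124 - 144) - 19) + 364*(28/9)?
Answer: 9841/9 ≈ 1093.4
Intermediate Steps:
((124 - 144) - 19) + 364*(28/9) = (-20 - 19) + 364*(28*(⅑)) = -39 + 364*(28/9) = -39 + 10192/9 = 9841/9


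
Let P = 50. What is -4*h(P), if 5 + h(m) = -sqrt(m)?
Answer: 20 + 20*sqrt(2) ≈ 48.284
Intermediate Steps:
h(m) = -5 - sqrt(m)
-4*h(P) = -4*(-5 - sqrt(50)) = -4*(-5 - 5*sqrt(2)) = 20 + 20*sqrt(2)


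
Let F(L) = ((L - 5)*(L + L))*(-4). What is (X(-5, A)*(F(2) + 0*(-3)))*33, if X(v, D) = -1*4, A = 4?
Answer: -6336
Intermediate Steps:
X(v, D) = -4
F(L) = -8*L*(-5 + L) (F(L) = ((-5 + L)*(2*L))*(-4) = (2*L*(-5 + L))*(-4) = -8*L*(-5 + L))
(X(-5, A)*(F(2) + 0*(-3)))*33 = -4*(8*2*(5 - 1*2) + 0*(-3))*33 = -4*(8*2*(5 - 2) + 0)*33 = -4*(8*2*3 + 0)*33 = -4*(48 + 0)*33 = -4*48*33 = -192*33 = -6336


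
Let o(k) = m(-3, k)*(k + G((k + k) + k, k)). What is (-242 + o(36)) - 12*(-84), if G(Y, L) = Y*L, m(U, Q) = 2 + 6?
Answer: 32158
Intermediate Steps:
m(U, Q) = 8
G(Y, L) = L*Y
o(k) = 8*k + 24*k**2 (o(k) = 8*(k + k*((k + k) + k)) = 8*(k + k*(2*k + k)) = 8*(k + k*(3*k)) = 8*(k + 3*k**2) = 8*k + 24*k**2)
(-242 + o(36)) - 12*(-84) = (-242 + 8*36*(1 + 3*36)) - 12*(-84) = (-242 + 8*36*(1 + 108)) + 1008 = (-242 + 8*36*109) + 1008 = (-242 + 31392) + 1008 = 31150 + 1008 = 32158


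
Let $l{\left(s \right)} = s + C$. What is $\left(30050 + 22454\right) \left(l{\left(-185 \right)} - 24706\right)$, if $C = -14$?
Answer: $-1307612120$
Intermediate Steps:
$l{\left(s \right)} = -14 + s$ ($l{\left(s \right)} = s - 14 = -14 + s$)
$\left(30050 + 22454\right) \left(l{\left(-185 \right)} - 24706\right) = \left(30050 + 22454\right) \left(\left(-14 - 185\right) - 24706\right) = 52504 \left(-199 - 24706\right) = 52504 \left(-24905\right) = -1307612120$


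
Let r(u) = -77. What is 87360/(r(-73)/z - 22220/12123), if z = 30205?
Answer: -4569866683200/96012653 ≈ -47597.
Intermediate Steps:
87360/(r(-73)/z - 22220/12123) = 87360/(-77/30205 - 22220/12123) = 87360/(-77*1/30205 - 22220*1/12123) = 87360/(-11/4315 - 22220/12123) = 87360/(-96012653/52310745) = 87360*(-52310745/96012653) = -4569866683200/96012653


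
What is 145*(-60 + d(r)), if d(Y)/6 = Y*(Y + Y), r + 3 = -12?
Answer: 382800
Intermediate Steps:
r = -15 (r = -3 - 12 = -15)
d(Y) = 12*Y² (d(Y) = 6*(Y*(Y + Y)) = 6*(Y*(2*Y)) = 6*(2*Y²) = 12*Y²)
145*(-60 + d(r)) = 145*(-60 + 12*(-15)²) = 145*(-60 + 12*225) = 145*(-60 + 2700) = 145*2640 = 382800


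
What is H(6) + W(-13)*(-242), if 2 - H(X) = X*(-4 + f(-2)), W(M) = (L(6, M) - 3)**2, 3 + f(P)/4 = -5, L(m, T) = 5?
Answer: -750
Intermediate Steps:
f(P) = -32 (f(P) = -12 + 4*(-5) = -12 - 20 = -32)
W(M) = 4 (W(M) = (5 - 3)**2 = 2**2 = 4)
H(X) = 2 + 36*X (H(X) = 2 - X*(-4 - 32) = 2 - X*(-36) = 2 - (-36)*X = 2 + 36*X)
H(6) + W(-13)*(-242) = (2 + 36*6) + 4*(-242) = (2 + 216) - 968 = 218 - 968 = -750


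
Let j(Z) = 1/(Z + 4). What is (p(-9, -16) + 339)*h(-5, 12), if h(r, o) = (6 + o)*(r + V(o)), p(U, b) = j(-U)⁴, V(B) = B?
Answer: 1219954680/28561 ≈ 42714.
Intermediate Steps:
j(Z) = 1/(4 + Z)
p(U, b) = (4 - U)⁻⁴ (p(U, b) = (1/(4 - U))⁴ = (4 - U)⁻⁴)
h(r, o) = (6 + o)*(o + r) (h(r, o) = (6 + o)*(r + o) = (6 + o)*(o + r))
(p(-9, -16) + 339)*h(-5, 12) = ((-4 - 9)⁻⁴ + 339)*(12² + 6*12 + 6*(-5) + 12*(-5)) = ((-13)⁻⁴ + 339)*(144 + 72 - 30 - 60) = (1/28561 + 339)*126 = (9682180/28561)*126 = 1219954680/28561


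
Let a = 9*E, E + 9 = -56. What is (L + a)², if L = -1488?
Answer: 4297329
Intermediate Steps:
E = -65 (E = -9 - 56 = -65)
a = -585 (a = 9*(-65) = -585)
(L + a)² = (-1488 - 585)² = (-2073)² = 4297329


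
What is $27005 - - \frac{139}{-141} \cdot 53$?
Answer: $\frac{3800338}{141} \approx 26953.0$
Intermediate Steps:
$27005 - - \frac{139}{-141} \cdot 53 = 27005 - \left(-139\right) \left(- \frac{1}{141}\right) 53 = 27005 - \frac{139}{141} \cdot 53 = 27005 - \frac{7367}{141} = \frac{3800338}{141}$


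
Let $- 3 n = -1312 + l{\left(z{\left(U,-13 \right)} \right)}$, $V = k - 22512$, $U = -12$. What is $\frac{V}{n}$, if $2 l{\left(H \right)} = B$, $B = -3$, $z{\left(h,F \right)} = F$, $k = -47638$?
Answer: $- \frac{420900}{2627} \approx -160.22$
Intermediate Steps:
$l{\left(H \right)} = - \frac{3}{2}$ ($l{\left(H \right)} = \frac{1}{2} \left(-3\right) = - \frac{3}{2}$)
$V = -70150$ ($V = -47638 - 22512 = -70150$)
$n = \frac{2627}{6}$ ($n = - \frac{-1312 - \frac{3}{2}}{3} = \left(- \frac{1}{3}\right) \left(- \frac{2627}{2}\right) = \frac{2627}{6} \approx 437.83$)
$\frac{V}{n} = - \frac{70150}{\frac{2627}{6}} = \left(-70150\right) \frac{6}{2627} = - \frac{420900}{2627}$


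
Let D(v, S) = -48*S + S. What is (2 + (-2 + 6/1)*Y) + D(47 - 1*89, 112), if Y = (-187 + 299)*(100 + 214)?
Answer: 135410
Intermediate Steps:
D(v, S) = -47*S
Y = 35168 (Y = 112*314 = 35168)
(2 + (-2 + 6/1)*Y) + D(47 - 1*89, 112) = (2 + (-2 + 6/1)*35168) - 47*112 = (2 + (-2 + 6*1)*35168) - 5264 = (2 + (-2 + 6)*35168) - 5264 = (2 + 4*35168) - 5264 = (2 + 140672) - 5264 = 140674 - 5264 = 135410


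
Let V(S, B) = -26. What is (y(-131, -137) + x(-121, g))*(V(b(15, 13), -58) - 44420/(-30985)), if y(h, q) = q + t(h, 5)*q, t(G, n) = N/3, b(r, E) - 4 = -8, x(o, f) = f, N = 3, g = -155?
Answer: 65310102/6197 ≈ 10539.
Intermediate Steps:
b(r, E) = -4 (b(r, E) = 4 - 8 = -4)
t(G, n) = 1 (t(G, n) = 3/3 = 3*(⅓) = 1)
y(h, q) = 2*q (y(h, q) = q + 1*q = q + q = 2*q)
(y(-131, -137) + x(-121, g))*(V(b(15, 13), -58) - 44420/(-30985)) = (2*(-137) - 155)*(-26 - 44420/(-30985)) = (-274 - 155)*(-26 - 44420*(-1/30985)) = -429*(-26 + 8884/6197) = -429*(-152238/6197) = 65310102/6197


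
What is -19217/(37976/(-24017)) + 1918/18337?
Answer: 180068817663/14816296 ≈ 12153.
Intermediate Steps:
-19217/(37976/(-24017)) + 1918/18337 = -19217/(37976*(-1/24017)) + 1918*(1/18337) = -19217/(-808/511) + 1918/18337 = -19217*(-511/808) + 1918/18337 = 9819887/808 + 1918/18337 = 180068817663/14816296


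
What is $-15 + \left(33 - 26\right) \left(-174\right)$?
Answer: $-1233$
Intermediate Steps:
$-15 + \left(33 - 26\right) \left(-174\right) = -15 + 7 \left(-174\right) = -15 - 1218 = -1233$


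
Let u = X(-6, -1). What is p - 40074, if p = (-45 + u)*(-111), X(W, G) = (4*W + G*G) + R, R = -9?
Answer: -31527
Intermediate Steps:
X(W, G) = -9 + G² + 4*W (X(W, G) = (4*W + G*G) - 9 = (4*W + G²) - 9 = (G² + 4*W) - 9 = -9 + G² + 4*W)
u = -32 (u = -9 + (-1)² + 4*(-6) = -9 + 1 - 24 = -32)
p = 8547 (p = (-45 - 32)*(-111) = -77*(-111) = 8547)
p - 40074 = 8547 - 40074 = -31527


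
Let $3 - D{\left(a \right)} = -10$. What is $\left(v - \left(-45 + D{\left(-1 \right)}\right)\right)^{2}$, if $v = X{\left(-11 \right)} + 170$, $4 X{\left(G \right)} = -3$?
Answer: $\frac{648025}{16} \approx 40502.0$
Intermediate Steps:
$X{\left(G \right)} = - \frac{3}{4}$ ($X{\left(G \right)} = \frac{1}{4} \left(-3\right) = - \frac{3}{4}$)
$D{\left(a \right)} = 13$ ($D{\left(a \right)} = 3 - -10 = 3 + 10 = 13$)
$v = \frac{677}{4}$ ($v = - \frac{3}{4} + 170 = \frac{677}{4} \approx 169.25$)
$\left(v - \left(-45 + D{\left(-1 \right)}\right)\right)^{2} = \left(\frac{677}{4} + \left(45 - 13\right)\right)^{2} = \left(\frac{677}{4} + 32\right)^{2} = \left(\frac{805}{4}\right)^{2} = \frac{648025}{16}$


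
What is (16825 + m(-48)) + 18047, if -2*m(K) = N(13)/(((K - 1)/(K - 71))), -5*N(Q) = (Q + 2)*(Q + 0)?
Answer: 488871/14 ≈ 34919.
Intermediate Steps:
N(Q) = -Q*(2 + Q)/5 (N(Q) = -(Q + 2)*(Q + 0)/5 = -(2 + Q)*Q/5 = -Q*(2 + Q)/5)
m(K) = 39*(-71 + K)/(2*(-1 + K)) (m(K) = -(-⅕*13*(2 + 13))/(2*((K - 1)/(K - 71))) = -(-⅕*13*15)/(2*((-1 + K)/(-71 + K))) = -(-39)/(2*((-1 + K)/(-71 + K))) = -(-39)*(-71 + K)/(-1 + K)/2 = -(-39)*(-71 + K)/(2*(-1 + K)) = 39*(-71 + K)/(2*(-1 + K)))
(16825 + m(-48)) + 18047 = (16825 + 39*(-71 - 48)/(2*(-1 - 48))) + 18047 = (16825 + (39/2)*(-119)/(-49)) + 18047 = (16825 + (39/2)*(-1/49)*(-119)) + 18047 = (16825 + 663/14) + 18047 = 236213/14 + 18047 = 488871/14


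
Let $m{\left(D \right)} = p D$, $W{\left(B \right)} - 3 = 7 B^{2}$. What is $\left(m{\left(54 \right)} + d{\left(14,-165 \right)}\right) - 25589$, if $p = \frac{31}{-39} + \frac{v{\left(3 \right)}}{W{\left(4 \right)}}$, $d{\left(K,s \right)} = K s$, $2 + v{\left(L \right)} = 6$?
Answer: $- \frac{41770367}{1495} \approx -27940.0$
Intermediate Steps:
$v{\left(L \right)} = 4$ ($v{\left(L \right)} = -2 + 6 = 4$)
$W{\left(B \right)} = 3 + 7 B^{2}$
$p = - \frac{3409}{4485}$ ($p = \frac{31}{-39} + \frac{4}{3 + 7 \cdot 4^{2}} = 31 \left(- \frac{1}{39}\right) + \frac{4}{3 + 7 \cdot 16} = - \frac{31}{39} + \frac{4}{3 + 112} = - \frac{31}{39} + \frac{4}{115} = - \frac{3409}{4485} \approx -0.76009$)
$m{\left(D \right)} = - \frac{3409 D}{4485}$
$\left(m{\left(54 \right)} + d{\left(14,-165 \right)}\right) - 25589 = \left(\left(- \frac{3409}{4485}\right) 54 + 14 \left(-165\right)\right) - 25589 = \left(- \frac{61362}{1495} - 2310\right) - 25589 = - \frac{3514812}{1495} - 25589 = - \frac{41770367}{1495}$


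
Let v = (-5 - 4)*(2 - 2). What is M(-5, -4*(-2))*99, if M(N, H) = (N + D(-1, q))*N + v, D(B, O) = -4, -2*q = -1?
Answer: 4455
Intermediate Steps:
q = ½ (q = -½*(-1) = ½ ≈ 0.50000)
v = 0 (v = -9*0 = 0)
M(N, H) = N*(-4 + N) (M(N, H) = (N - 4)*N + 0 = (-4 + N)*N + 0 = N*(-4 + N) + 0 = N*(-4 + N))
M(-5, -4*(-2))*99 = -5*(-4 - 5)*99 = -5*(-9)*99 = 45*99 = 4455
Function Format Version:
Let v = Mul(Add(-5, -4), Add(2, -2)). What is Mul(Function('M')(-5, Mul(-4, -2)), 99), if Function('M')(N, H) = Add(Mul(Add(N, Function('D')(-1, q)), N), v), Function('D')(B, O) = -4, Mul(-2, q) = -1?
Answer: 4455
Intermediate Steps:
q = Rational(1, 2) (q = Mul(Rational(-1, 2), -1) = Rational(1, 2) ≈ 0.50000)
v = 0 (v = Mul(-9, 0) = 0)
Function('M')(N, H) = Mul(N, Add(-4, N)) (Function('M')(N, H) = Add(Mul(Add(N, -4), N), 0) = Add(Mul(Add(-4, N), N), 0) = Add(Mul(N, Add(-4, N)), 0) = Mul(N, Add(-4, N)))
Mul(Function('M')(-5, Mul(-4, -2)), 99) = Mul(Mul(-5, Add(-4, -5)), 99) = Mul(Mul(-5, -9), 99) = Mul(45, 99) = 4455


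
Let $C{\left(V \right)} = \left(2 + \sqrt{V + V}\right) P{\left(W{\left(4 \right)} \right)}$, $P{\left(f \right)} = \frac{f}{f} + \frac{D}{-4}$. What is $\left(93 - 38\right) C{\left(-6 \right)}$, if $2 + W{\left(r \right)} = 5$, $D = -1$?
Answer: $\frac{275}{2} + \frac{275 i \sqrt{3}}{2} \approx 137.5 + 238.16 i$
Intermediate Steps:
$W{\left(r \right)} = 3$ ($W{\left(r \right)} = -2 + 5 = 3$)
$P{\left(f \right)} = \frac{5}{4}$ ($P{\left(f \right)} = \frac{f}{f} - \frac{1}{-4} = 1 - - \frac{1}{4} = 1 + \frac{1}{4} = \frac{5}{4}$)
$C{\left(V \right)} = \frac{5}{2} + \frac{5 \sqrt{2} \sqrt{V}}{4}$ ($C{\left(V \right)} = \left(2 + \sqrt{V + V}\right) \frac{5}{4} = \left(2 + \sqrt{2 V}\right) \frac{5}{4} = \left(2 + \sqrt{2} \sqrt{V}\right) \frac{5}{4} = \frac{5}{2} + \frac{5 \sqrt{2} \sqrt{V}}{4}$)
$\left(93 - 38\right) C{\left(-6 \right)} = \left(93 - 38\right) \left(\frac{5}{2} + \frac{5 \sqrt{2} \sqrt{-6}}{4}\right) = 55 \left(\frac{5}{2} + \frac{5 \sqrt{2} i \sqrt{6}}{4}\right) = 55 \left(\frac{5}{2} + \frac{5 i \sqrt{3}}{2}\right) = \frac{275}{2} + \frac{275 i \sqrt{3}}{2}$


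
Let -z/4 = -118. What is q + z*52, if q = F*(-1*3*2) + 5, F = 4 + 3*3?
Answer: 24471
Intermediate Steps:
F = 13 (F = 4 + 9 = 13)
z = 472 (z = -4*(-118) = 472)
q = -73 (q = 13*(-1*3*2) + 5 = 13*(-3*2) + 5 = 13*(-6) + 5 = -78 + 5 = -73)
q + z*52 = -73 + 472*52 = -73 + 24544 = 24471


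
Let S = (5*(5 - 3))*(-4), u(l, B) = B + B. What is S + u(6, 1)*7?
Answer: -26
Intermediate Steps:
u(l, B) = 2*B
S = -40 (S = (5*2)*(-4) = 10*(-4) = -40)
S + u(6, 1)*7 = -40 + (2*1)*7 = -40 + 2*7 = -40 + 14 = -26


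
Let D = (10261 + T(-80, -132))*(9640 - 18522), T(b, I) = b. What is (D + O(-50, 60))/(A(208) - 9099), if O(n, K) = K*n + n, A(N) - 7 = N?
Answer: 22607673/2221 ≈ 10179.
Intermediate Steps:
A(N) = 7 + N
O(n, K) = n + K*n
D = -90427642 (D = (10261 - 80)*(9640 - 18522) = 10181*(-8882) = -90427642)
(D + O(-50, 60))/(A(208) - 9099) = (-90427642 - 50*(1 + 60))/((7 + 208) - 9099) = (-90427642 - 50*61)/(215 - 9099) = (-90427642 - 3050)/(-8884) = -90430692*(-1/8884) = 22607673/2221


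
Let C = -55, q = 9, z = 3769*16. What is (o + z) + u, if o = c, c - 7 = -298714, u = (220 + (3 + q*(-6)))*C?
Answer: -247698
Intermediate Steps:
z = 60304
u = -9295 (u = (220 + (3 + 9*(-6)))*(-55) = (220 + (3 - 54))*(-55) = (220 - 51)*(-55) = 169*(-55) = -9295)
c = -298707 (c = 7 - 298714 = -298707)
o = -298707
(o + z) + u = (-298707 + 60304) - 9295 = -238403 - 9295 = -247698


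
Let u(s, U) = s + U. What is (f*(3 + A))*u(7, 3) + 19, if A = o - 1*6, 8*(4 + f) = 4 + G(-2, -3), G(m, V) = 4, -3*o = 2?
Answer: 129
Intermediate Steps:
u(s, U) = U + s
o = -2/3 (o = -1/3*2 = -2/3 ≈ -0.66667)
f = -3 (f = -4 + (4 + 4)/8 = -4 + (1/8)*8 = -4 + 1 = -3)
A = -20/3 (A = -2/3 - 1*6 = -2/3 - 6 = -20/3 ≈ -6.6667)
(f*(3 + A))*u(7, 3) + 19 = (-3*(3 - 20/3))*(3 + 7) + 19 = -3*(-11/3)*10 + 19 = 11*10 + 19 = 110 + 19 = 129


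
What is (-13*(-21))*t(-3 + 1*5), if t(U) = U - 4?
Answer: -546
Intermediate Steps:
t(U) = -4 + U
(-13*(-21))*t(-3 + 1*5) = (-13*(-21))*(-4 + (-3 + 1*5)) = 273*(-4 + (-3 + 5)) = 273*(-4 + 2) = 273*(-2) = -546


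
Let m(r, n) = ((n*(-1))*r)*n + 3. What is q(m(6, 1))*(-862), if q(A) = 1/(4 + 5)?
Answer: -862/9 ≈ -95.778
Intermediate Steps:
m(r, n) = 3 - r*n² (m(r, n) = ((-n)*r)*n + 3 = (-n*r)*n + 3 = -r*n² + 3 = 3 - r*n²)
q(A) = ⅑ (q(A) = 1/9 = ⅑)
q(m(6, 1))*(-862) = (⅑)*(-862) = -862/9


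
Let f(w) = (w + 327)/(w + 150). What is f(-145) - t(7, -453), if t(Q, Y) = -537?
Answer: 2867/5 ≈ 573.40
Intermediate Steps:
f(w) = (327 + w)/(150 + w)
f(-145) - t(7, -453) = (327 - 145)/(150 - 145) - 1*(-537) = 182/5 + 537 = 2867/5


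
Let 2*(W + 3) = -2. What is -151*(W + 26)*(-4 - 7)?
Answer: 36542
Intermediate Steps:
W = -4 (W = -3 + (1/2)*(-2) = -3 - 1 = -4)
-151*(W + 26)*(-4 - 7) = -151*(-4 + 26)*(-4 - 7) = -3322*(-11) = -151*(-242) = 36542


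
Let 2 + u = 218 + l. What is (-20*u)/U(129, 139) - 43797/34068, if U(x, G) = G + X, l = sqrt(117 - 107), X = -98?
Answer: -49656479/465596 - 20*sqrt(10)/41 ≈ -108.19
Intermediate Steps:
l = sqrt(10) ≈ 3.1623
U(x, G) = -98 + G (U(x, G) = G - 98 = -98 + G)
u = 216 + sqrt(10) (u = -2 + (218 + sqrt(10)) = 216 + sqrt(10) ≈ 219.16)
(-20*u)/U(129, 139) - 43797/34068 = (-20*(216 + sqrt(10)))/(-98 + 139) - 43797/34068 = (-4320 - 20*sqrt(10))/41 - 43797*1/34068 = (-4320 - 20*sqrt(10))*(1/41) - 14599/11356 = (-4320/41 - 20*sqrt(10)/41) - 14599/11356 = -49656479/465596 - 20*sqrt(10)/41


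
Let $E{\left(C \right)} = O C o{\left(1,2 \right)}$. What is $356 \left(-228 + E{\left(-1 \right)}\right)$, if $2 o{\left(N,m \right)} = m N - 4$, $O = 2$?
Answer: $-80456$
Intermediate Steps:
$o{\left(N,m \right)} = -2 + \frac{N m}{2}$ ($o{\left(N,m \right)} = \frac{m N - 4}{2} = \frac{N m - 4}{2} = \frac{-4 + N m}{2} = -2 + \frac{N m}{2}$)
$E{\left(C \right)} = - 2 C$ ($E{\left(C \right)} = 2 C \left(-2 + \frac{1}{2} \cdot 1 \cdot 2\right) = 2 C \left(-2 + 1\right) = 2 C \left(-1\right) = - 2 C$)
$356 \left(-228 + E{\left(-1 \right)}\right) = 356 \left(-228 - -2\right) = 356 \left(-228 + 2\right) = 356 \left(-226\right) = -80456$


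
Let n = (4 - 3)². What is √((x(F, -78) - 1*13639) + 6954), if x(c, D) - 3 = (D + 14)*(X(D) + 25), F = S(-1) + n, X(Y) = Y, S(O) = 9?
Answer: I*√3290 ≈ 57.359*I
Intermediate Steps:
n = 1 (n = 1² = 1)
F = 10 (F = 9 + 1 = 10)
x(c, D) = 3 + (14 + D)*(25 + D) (x(c, D) = 3 + (D + 14)*(D + 25) = 3 + (14 + D)*(25 + D))
√((x(F, -78) - 1*13639) + 6954) = √(((353 + (-78)² + 39*(-78)) - 1*13639) + 6954) = √(((353 + 6084 - 3042) - 13639) + 6954) = √((3395 - 13639) + 6954) = √(-10244 + 6954) = √(-3290) = I*√3290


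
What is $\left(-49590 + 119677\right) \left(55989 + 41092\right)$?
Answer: $6804116047$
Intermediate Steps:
$\left(-49590 + 119677\right) \left(55989 + 41092\right) = 70087 \cdot 97081 = 6804116047$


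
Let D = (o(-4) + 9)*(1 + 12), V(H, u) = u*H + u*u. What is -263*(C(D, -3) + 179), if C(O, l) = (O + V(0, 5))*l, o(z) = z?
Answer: 23933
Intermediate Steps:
V(H, u) = u² + H*u (V(H, u) = H*u + u² = u² + H*u)
D = 65 (D = (-4 + 9)*(1 + 12) = 5*13 = 65)
C(O, l) = l*(25 + O) (C(O, l) = (O + 5*(0 + 5))*l = (O + 5*5)*l = (O + 25)*l = (25 + O)*l = l*(25 + O))
-263*(C(D, -3) + 179) = -263*(-3*(25 + 65) + 179) = -263*(-3*90 + 179) = -263*(-270 + 179) = -263*(-91) = 23933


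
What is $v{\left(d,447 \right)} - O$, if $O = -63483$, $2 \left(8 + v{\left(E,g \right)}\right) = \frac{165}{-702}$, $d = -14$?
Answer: $\frac{29706245}{468} \approx 63475.0$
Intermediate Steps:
$v{\left(E,g \right)} = - \frac{3799}{468}$ ($v{\left(E,g \right)} = -8 + \frac{165 \frac{1}{-702}}{2} = -8 + \frac{165 \left(- \frac{1}{702}\right)}{2} = -8 + \frac{1}{2} \left(- \frac{55}{234}\right) = -8 - \frac{55}{468} = - \frac{3799}{468}$)
$v{\left(d,447 \right)} - O = - \frac{3799}{468} - -63483 = - \frac{3799}{468} + 63483 = \frac{29706245}{468}$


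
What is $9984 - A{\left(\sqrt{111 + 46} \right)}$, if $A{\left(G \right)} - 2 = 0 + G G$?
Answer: $9825$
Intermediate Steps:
$A{\left(G \right)} = 2 + G^{2}$ ($A{\left(G \right)} = 2 + \left(0 + G G\right) = 2 + \left(0 + G^{2}\right) = 2 + G^{2}$)
$9984 - A{\left(\sqrt{111 + 46} \right)} = 9984 - \left(2 + \left(\sqrt{111 + 46}\right)^{2}\right) = 9984 - \left(2 + \left(\sqrt{157}\right)^{2}\right) = 9984 - \left(2 + 157\right) = 9984 - 159 = 9825$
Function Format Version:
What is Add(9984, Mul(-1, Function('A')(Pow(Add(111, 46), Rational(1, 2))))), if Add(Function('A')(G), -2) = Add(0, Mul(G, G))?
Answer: 9825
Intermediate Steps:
Function('A')(G) = Add(2, Pow(G, 2)) (Function('A')(G) = Add(2, Add(0, Mul(G, G))) = Add(2, Add(0, Pow(G, 2))) = Add(2, Pow(G, 2)))
Add(9984, Mul(-1, Function('A')(Pow(Add(111, 46), Rational(1, 2))))) = Add(9984, Mul(-1, Add(2, Pow(Pow(Add(111, 46), Rational(1, 2)), 2)))) = Add(9984, Mul(-1, Add(2, Pow(Pow(157, Rational(1, 2)), 2)))) = Add(9984, Mul(-1, Add(2, 157))) = Add(9984, Mul(-1, 159)) = Add(9984, -159) = 9825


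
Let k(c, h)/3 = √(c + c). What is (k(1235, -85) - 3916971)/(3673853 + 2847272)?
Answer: -3916971/6521125 + 3*√2470/6521125 ≈ -0.60064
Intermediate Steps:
k(c, h) = 3*√2*√c (k(c, h) = 3*√(c + c) = 3*√(2*c) = 3*(√2*√c) = 3*√2*√c)
(k(1235, -85) - 3916971)/(3673853 + 2847272) = (3*√2*√1235 - 3916971)/(3673853 + 2847272) = (3*√2470 - 3916971)/6521125 = (-3916971 + 3*√2470)*(1/6521125) = -3916971/6521125 + 3*√2470/6521125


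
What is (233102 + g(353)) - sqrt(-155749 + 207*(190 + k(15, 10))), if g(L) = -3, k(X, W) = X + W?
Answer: 233099 - 2*I*sqrt(27811) ≈ 2.331e+5 - 333.53*I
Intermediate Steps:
k(X, W) = W + X
(233102 + g(353)) - sqrt(-155749 + 207*(190 + k(15, 10))) = (233102 - 3) - sqrt(-155749 + 207*(190 + (10 + 15))) = 233099 - sqrt(-155749 + 207*(190 + 25)) = 233099 - sqrt(-155749 + 207*215) = 233099 - sqrt(-155749 + 44505) = 233099 - sqrt(-111244) = 233099 - 2*I*sqrt(27811)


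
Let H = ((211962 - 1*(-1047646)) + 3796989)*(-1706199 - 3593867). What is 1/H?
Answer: -1/26800297835402 ≈ -3.7313e-14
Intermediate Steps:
H = -26800297835402 (H = ((211962 + 1047646) + 3796989)*(-5300066) = (1259608 + 3796989)*(-5300066) = 5056597*(-5300066) = -26800297835402)
1/H = 1/(-26800297835402) = -1/26800297835402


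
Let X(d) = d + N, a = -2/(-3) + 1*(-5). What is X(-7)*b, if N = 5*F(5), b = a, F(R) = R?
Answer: -78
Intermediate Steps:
a = -13/3 (a = -2*(-⅓) - 5 = ⅔ - 5 = -13/3 ≈ -4.3333)
b = -13/3 ≈ -4.3333
N = 25 (N = 5*5 = 25)
X(d) = 25 + d (X(d) = d + 25 = 25 + d)
X(-7)*b = (25 - 7)*(-13/3) = 18*(-13/3) = -78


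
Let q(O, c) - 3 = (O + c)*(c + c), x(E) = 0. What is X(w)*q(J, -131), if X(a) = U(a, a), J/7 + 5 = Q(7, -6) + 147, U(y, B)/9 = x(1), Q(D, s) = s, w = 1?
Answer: 0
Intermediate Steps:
U(y, B) = 0 (U(y, B) = 9*0 = 0)
J = 952 (J = -35 + 7*(-6 + 147) = -35 + 7*141 = -35 + 987 = 952)
X(a) = 0
q(O, c) = 3 + 2*c*(O + c) (q(O, c) = 3 + (O + c)*(c + c) = 3 + (O + c)*(2*c) = 3 + 2*c*(O + c))
X(w)*q(J, -131) = 0*(3 + 2*(-131)**2 + 2*952*(-131)) = 0*(3 + 2*17161 - 249424) = 0*(3 + 34322 - 249424) = 0*(-215099) = 0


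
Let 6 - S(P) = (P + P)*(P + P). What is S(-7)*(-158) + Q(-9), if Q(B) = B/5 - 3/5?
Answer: 150088/5 ≈ 30018.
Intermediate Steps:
Q(B) = -⅗ + B/5 (Q(B) = B*(⅕) - 3*⅕ = B/5 - ⅗ = -⅗ + B/5)
S(P) = 6 - 4*P² (S(P) = 6 - (P + P)*(P + P) = 6 - 2*P*2*P = 6 - 4*P²)
S(-7)*(-158) + Q(-9) = (6 - 4*(-7)²)*(-158) + (-⅗ + (⅕)*(-9)) = (6 - 4*49)*(-158) + (-⅗ - 9/5) = (6 - 196)*(-158) - 12/5 = -190*(-158) - 12/5 = 30020 - 12/5 = 150088/5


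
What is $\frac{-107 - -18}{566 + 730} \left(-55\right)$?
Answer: $\frac{4895}{1296} \approx 3.777$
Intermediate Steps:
$\frac{-107 - -18}{566 + 730} \left(-55\right) = \frac{-107 + 18}{1296} \left(-55\right) = \left(-89\right) \frac{1}{1296} \left(-55\right) = \left(- \frac{89}{1296}\right) \left(-55\right) = \frac{4895}{1296}$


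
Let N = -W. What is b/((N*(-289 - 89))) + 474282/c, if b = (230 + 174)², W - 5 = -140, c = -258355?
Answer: -6637028014/1318385565 ≈ -5.0342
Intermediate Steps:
W = -135 (W = 5 - 140 = -135)
b = 163216 (b = 404² = 163216)
N = 135 (N = -1*(-135) = 135)
b/((N*(-289 - 89))) + 474282/c = 163216/((135*(-289 - 89))) + 474282/(-258355) = 163216/((135*(-378))) + 474282*(-1/258355) = 163216/(-51030) - 474282/258355 = 163216*(-1/51030) - 474282/258355 = -81608/25515 - 474282/258355 = -6637028014/1318385565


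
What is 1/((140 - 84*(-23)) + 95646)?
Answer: 1/97718 ≈ 1.0234e-5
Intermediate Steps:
1/((140 - 84*(-23)) + 95646) = 1/((140 + 1932) + 95646) = 1/(2072 + 95646) = 1/97718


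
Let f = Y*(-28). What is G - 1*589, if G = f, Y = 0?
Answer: -589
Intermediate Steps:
f = 0 (f = 0*(-28) = 0)
G = 0
G - 1*589 = 0 - 1*589 = 0 - 589 = -589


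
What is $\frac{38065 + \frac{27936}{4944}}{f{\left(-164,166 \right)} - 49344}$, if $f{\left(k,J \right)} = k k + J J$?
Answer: $\frac{3921277}{526124} \approx 7.4531$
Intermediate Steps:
$f{\left(k,J \right)} = J^{2} + k^{2}$ ($f{\left(k,J \right)} = k^{2} + J^{2} = J^{2} + k^{2}$)
$\frac{38065 + \frac{27936}{4944}}{f{\left(-164,166 \right)} - 49344} = \frac{38065 + \frac{27936}{4944}}{\left(166^{2} + \left(-164\right)^{2}\right) - 49344} = \frac{38065 + 27936 \cdot \frac{1}{4944}}{\left(27556 + 26896\right) - 49344} = \frac{38065 + \frac{582}{103}}{54452 - 49344} = \frac{3921277}{103 \cdot 5108} = \frac{3921277}{103} \cdot \frac{1}{5108} = \frac{3921277}{526124}$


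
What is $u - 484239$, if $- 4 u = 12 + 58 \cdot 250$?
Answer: $-487867$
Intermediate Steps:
$u = -3628$ ($u = - \frac{12 + 58 \cdot 250}{4} = - \frac{12 + 14500}{4} = \left(- \frac{1}{4}\right) 14512 = -3628$)
$u - 484239 = -3628 - 484239 = -487867$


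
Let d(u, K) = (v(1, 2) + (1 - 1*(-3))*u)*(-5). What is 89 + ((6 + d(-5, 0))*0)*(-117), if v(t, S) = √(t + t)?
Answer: 89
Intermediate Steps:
v(t, S) = √2*√t (v(t, S) = √(2*t) = √2*√t)
d(u, K) = -20*u - 5*√2 (d(u, K) = (√2*√1 + (1 - 1*(-3))*u)*(-5) = (√2*1 + (1 + 3)*u)*(-5) = (√2 + 4*u)*(-5) = -20*u - 5*√2)
89 + ((6 + d(-5, 0))*0)*(-117) = 89 + ((6 + (-20*(-5) - 5*√2))*0)*(-117) = 89 + ((6 + (100 - 5*√2))*0)*(-117) = 89 + ((106 - 5*√2)*0)*(-117) = 89 + 0*(-117) = 89 + 0 = 89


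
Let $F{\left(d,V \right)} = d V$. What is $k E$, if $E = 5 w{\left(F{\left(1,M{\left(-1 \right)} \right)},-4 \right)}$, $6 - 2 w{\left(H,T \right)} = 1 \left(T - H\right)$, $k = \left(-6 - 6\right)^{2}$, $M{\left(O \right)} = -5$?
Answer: $1800$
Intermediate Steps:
$k = 144$ ($k = \left(-12\right)^{2} = 144$)
$F{\left(d,V \right)} = V d$
$w{\left(H,T \right)} = 3 + \frac{H}{2} - \frac{T}{2}$ ($w{\left(H,T \right)} = 3 - \frac{1 \left(T - H\right)}{2} = 3 - \frac{T - H}{2} = 3 + \left(\frac{H}{2} - \frac{T}{2}\right) = 3 + \frac{H}{2} - \frac{T}{2}$)
$E = \frac{25}{2}$ ($E = 5 \left(3 + \frac{\left(-5\right) 1}{2} - -2\right) = 5 \left(3 + \frac{1}{2} \left(-5\right) + 2\right) = 5 \left(3 - \frac{5}{2} + 2\right) = 5 \cdot \frac{5}{2} = \frac{25}{2} \approx 12.5$)
$k E = 144 \cdot \frac{25}{2} = 1800$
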